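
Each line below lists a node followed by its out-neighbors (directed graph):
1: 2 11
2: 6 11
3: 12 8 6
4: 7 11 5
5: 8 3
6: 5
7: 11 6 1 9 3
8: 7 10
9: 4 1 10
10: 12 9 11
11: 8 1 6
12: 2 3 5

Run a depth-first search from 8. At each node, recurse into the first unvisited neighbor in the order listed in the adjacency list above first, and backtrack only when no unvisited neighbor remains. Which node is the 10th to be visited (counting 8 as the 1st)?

9

Visit 8
8 → 7
7 → 11
11 → 1
1 → 2
2 → 6
6 → 5
5 → 3
3 → 12
7 → 9
9 → 4
9 → 10

Visit order: 8, 7, 11, 1, 2, 6, 5, 3, 12, 9, 4, 10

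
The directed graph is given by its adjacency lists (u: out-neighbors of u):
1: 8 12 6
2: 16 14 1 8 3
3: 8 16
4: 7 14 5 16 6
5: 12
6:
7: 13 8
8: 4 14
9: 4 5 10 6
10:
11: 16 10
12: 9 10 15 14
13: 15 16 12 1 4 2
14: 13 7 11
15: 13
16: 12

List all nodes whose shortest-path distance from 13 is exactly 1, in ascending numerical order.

1, 2, 4, 12, 15, 16

Level 0: 13
Level 1: 1, 2, 4, 12, 15, 16
Level 2: 3, 5, 6, 7, 8, 9, 10, 14
Level 3: 11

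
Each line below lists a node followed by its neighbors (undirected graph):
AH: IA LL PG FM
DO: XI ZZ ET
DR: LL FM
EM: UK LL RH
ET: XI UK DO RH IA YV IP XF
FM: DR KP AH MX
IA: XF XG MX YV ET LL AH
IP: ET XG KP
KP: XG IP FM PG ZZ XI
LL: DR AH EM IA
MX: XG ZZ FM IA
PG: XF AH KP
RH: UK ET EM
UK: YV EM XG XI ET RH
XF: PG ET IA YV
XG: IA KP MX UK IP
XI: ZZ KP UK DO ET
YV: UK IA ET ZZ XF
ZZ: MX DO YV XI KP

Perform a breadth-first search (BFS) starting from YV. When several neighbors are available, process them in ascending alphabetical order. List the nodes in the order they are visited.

Visit YV; enqueue ET, IA, UK, XF, ZZ → queue [ET, IA, UK, XF, ZZ]
Visit ET; enqueue DO, IP, RH, XI → queue [IA, UK, XF, ZZ, DO, IP, RH, XI]
Visit IA; enqueue AH, LL, MX, XG → queue [UK, XF, ZZ, DO, IP, RH, XI, AH, LL, MX, XG]
Visit UK; enqueue EM → queue [XF, ZZ, DO, IP, RH, XI, AH, LL, MX, XG, EM]
Visit XF; enqueue PG → queue [ZZ, DO, IP, RH, XI, AH, LL, MX, XG, EM, PG]
Visit ZZ; enqueue KP → queue [DO, IP, RH, XI, AH, LL, MX, XG, EM, PG, KP]
Visit DO → queue [IP, RH, XI, AH, LL, MX, XG, EM, PG, KP]
Visit IP → queue [RH, XI, AH, LL, MX, XG, EM, PG, KP]
Visit RH → queue [XI, AH, LL, MX, XG, EM, PG, KP]
Visit XI → queue [AH, LL, MX, XG, EM, PG, KP]
Visit AH; enqueue FM → queue [LL, MX, XG, EM, PG, KP, FM]
Visit LL; enqueue DR → queue [MX, XG, EM, PG, KP, FM, DR]
Visit MX → queue [XG, EM, PG, KP, FM, DR]
Visit XG → queue [EM, PG, KP, FM, DR]
Visit EM → queue [PG, KP, FM, DR]
Visit PG → queue [KP, FM, DR]
Visit KP → queue [FM, DR]
Visit FM → queue [DR]
Visit DR → queue []

YV, ET, IA, UK, XF, ZZ, DO, IP, RH, XI, AH, LL, MX, XG, EM, PG, KP, FM, DR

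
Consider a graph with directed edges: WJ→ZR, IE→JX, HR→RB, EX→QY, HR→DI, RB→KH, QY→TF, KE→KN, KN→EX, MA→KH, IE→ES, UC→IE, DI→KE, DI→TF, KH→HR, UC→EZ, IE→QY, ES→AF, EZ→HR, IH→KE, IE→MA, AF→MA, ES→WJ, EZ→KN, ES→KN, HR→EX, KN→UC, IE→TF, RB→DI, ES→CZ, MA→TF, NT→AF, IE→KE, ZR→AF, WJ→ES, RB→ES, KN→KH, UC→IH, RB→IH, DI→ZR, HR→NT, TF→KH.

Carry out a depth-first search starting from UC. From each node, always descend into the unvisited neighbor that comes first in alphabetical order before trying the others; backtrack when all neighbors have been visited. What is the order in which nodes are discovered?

Visit UC
UC → EZ
EZ → HR
HR → DI
DI → KE
KE → KN
KN → EX
EX → QY
QY → TF
TF → KH
DI → ZR
ZR → AF
AF → MA
HR → NT
HR → RB
RB → ES
ES → CZ
ES → WJ
RB → IH
UC → IE
IE → JX

UC, EZ, HR, DI, KE, KN, EX, QY, TF, KH, ZR, AF, MA, NT, RB, ES, CZ, WJ, IH, IE, JX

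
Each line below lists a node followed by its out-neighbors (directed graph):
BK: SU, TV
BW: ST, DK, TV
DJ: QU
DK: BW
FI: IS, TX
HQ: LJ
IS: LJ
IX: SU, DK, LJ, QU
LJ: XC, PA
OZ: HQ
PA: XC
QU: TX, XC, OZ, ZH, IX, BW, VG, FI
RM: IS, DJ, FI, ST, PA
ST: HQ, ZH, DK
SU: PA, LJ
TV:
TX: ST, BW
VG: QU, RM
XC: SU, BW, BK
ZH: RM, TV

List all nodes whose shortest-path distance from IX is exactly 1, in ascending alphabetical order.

Level 0: IX
Level 1: DK, LJ, QU, SU
Level 2: BW, FI, OZ, PA, TX, VG, XC, ZH
Level 3: BK, HQ, IS, RM, ST, TV
Level 4: DJ

DK, LJ, QU, SU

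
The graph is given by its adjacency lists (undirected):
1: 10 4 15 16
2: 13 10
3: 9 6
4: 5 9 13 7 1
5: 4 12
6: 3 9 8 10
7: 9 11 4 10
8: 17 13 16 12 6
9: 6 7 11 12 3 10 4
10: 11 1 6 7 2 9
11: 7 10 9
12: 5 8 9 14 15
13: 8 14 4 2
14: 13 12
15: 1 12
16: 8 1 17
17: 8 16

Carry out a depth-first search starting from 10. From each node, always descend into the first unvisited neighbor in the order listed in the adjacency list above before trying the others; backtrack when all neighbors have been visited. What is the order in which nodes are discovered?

10, 11, 7, 9, 6, 3, 8, 17, 16, 1, 4, 5, 12, 14, 13, 2, 15

Visit 10
10 → 11
11 → 7
7 → 9
9 → 6
6 → 3
6 → 8
8 → 17
17 → 16
16 → 1
1 → 4
4 → 5
5 → 12
12 → 14
14 → 13
13 → 2
12 → 15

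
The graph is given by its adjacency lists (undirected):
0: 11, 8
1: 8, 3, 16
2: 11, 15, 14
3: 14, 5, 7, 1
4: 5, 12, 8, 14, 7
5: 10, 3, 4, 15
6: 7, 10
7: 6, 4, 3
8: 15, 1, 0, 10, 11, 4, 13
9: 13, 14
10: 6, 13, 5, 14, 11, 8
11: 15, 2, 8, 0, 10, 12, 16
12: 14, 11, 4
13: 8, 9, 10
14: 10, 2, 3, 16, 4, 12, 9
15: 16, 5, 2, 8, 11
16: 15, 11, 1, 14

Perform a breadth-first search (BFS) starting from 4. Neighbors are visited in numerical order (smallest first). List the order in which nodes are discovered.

4 → 5 → 7 → 8 → 12 → 14 → 3 → 10 → 15 → 6 → 0 → 1 → 11 → 13 → 2 → 9 → 16

Visit 4; enqueue 5, 7, 8, 12, 14 → queue [5, 7, 8, 12, 14]
Visit 5; enqueue 3, 10, 15 → queue [7, 8, 12, 14, 3, 10, 15]
Visit 7; enqueue 6 → queue [8, 12, 14, 3, 10, 15, 6]
Visit 8; enqueue 0, 1, 11, 13 → queue [12, 14, 3, 10, 15, 6, 0, 1, 11, 13]
Visit 12 → queue [14, 3, 10, 15, 6, 0, 1, 11, 13]
Visit 14; enqueue 2, 9, 16 → queue [3, 10, 15, 6, 0, 1, 11, 13, 2, 9, 16]
Visit 3 → queue [10, 15, 6, 0, 1, 11, 13, 2, 9, 16]
Visit 10 → queue [15, 6, 0, 1, 11, 13, 2, 9, 16]
Visit 15 → queue [6, 0, 1, 11, 13, 2, 9, 16]
Visit 6 → queue [0, 1, 11, 13, 2, 9, 16]
Visit 0 → queue [1, 11, 13, 2, 9, 16]
Visit 1 → queue [11, 13, 2, 9, 16]
Visit 11 → queue [13, 2, 9, 16]
Visit 13 → queue [2, 9, 16]
Visit 2 → queue [9, 16]
Visit 9 → queue [16]
Visit 16 → queue []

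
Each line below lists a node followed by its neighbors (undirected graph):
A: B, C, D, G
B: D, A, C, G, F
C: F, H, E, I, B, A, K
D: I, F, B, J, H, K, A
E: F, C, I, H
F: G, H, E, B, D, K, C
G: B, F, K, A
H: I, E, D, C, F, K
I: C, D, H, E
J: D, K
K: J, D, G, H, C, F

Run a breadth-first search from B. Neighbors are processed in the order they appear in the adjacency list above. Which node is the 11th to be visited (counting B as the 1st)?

E

Visit B; enqueue D, A, C, G, F → queue [D, A, C, G, F]
Visit D; enqueue I, J, H, K → queue [A, C, G, F, I, J, H, K]
Visit A → queue [C, G, F, I, J, H, K]
Visit C; enqueue E → queue [G, F, I, J, H, K, E]
Visit G → queue [F, I, J, H, K, E]
Visit F → queue [I, J, H, K, E]
Visit I → queue [J, H, K, E]
Visit J → queue [H, K, E]
Visit H → queue [K, E]
Visit K → queue [E]
Visit E → queue []

Visit order: B, D, A, C, G, F, I, J, H, K, E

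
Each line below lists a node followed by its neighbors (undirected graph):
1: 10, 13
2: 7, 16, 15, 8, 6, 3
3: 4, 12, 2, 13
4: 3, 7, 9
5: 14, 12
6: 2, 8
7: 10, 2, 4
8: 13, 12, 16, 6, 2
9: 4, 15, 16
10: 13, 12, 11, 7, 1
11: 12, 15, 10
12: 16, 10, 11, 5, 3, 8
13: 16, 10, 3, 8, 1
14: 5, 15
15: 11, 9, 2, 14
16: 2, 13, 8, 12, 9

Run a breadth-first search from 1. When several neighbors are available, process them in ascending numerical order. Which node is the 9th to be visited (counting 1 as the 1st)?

16

Visit 1; enqueue 10, 13 → queue [10, 13]
Visit 10; enqueue 7, 11, 12 → queue [13, 7, 11, 12]
Visit 13; enqueue 3, 8, 16 → queue [7, 11, 12, 3, 8, 16]
Visit 7; enqueue 2, 4 → queue [11, 12, 3, 8, 16, 2, 4]
Visit 11; enqueue 15 → queue [12, 3, 8, 16, 2, 4, 15]
Visit 12; enqueue 5 → queue [3, 8, 16, 2, 4, 15, 5]
Visit 3 → queue [8, 16, 2, 4, 15, 5]
Visit 8; enqueue 6 → queue [16, 2, 4, 15, 5, 6]
Visit 16; enqueue 9 → queue [2, 4, 15, 5, 6, 9]
Visit 2 → queue [4, 15, 5, 6, 9]
Visit 4 → queue [15, 5, 6, 9]
Visit 15; enqueue 14 → queue [5, 6, 9, 14]
Visit 5 → queue [6, 9, 14]
Visit 6 → queue [9, 14]
Visit 9 → queue [14]
Visit 14 → queue []

Visit order: 1, 10, 13, 7, 11, 12, 3, 8, 16, 2, 4, 15, 5, 6, 9, 14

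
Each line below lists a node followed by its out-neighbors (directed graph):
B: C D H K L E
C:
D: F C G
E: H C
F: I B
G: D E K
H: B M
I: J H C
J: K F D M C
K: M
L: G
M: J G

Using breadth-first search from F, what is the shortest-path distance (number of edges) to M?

3

Level 0: F
Level 1: B, I
Level 2: C, D, E, H, J, K, L
Level 3: G, M
M first appears at level 3.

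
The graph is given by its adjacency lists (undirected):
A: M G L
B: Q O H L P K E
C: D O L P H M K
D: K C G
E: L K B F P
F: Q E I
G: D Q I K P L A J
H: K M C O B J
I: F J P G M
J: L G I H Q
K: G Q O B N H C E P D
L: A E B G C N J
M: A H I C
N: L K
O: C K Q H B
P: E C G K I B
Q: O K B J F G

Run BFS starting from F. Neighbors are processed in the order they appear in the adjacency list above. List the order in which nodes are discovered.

Visit F; enqueue Q, E, I → queue [Q, E, I]
Visit Q; enqueue O, K, B, J, G → queue [E, I, O, K, B, J, G]
Visit E; enqueue L, P → queue [I, O, K, B, J, G, L, P]
Visit I; enqueue M → queue [O, K, B, J, G, L, P, M]
Visit O; enqueue C, H → queue [K, B, J, G, L, P, M, C, H]
Visit K; enqueue N, D → queue [B, J, G, L, P, M, C, H, N, D]
Visit B → queue [J, G, L, P, M, C, H, N, D]
Visit J → queue [G, L, P, M, C, H, N, D]
Visit G; enqueue A → queue [L, P, M, C, H, N, D, A]
Visit L → queue [P, M, C, H, N, D, A]
Visit P → queue [M, C, H, N, D, A]
Visit M → queue [C, H, N, D, A]
Visit C → queue [H, N, D, A]
Visit H → queue [N, D, A]
Visit N → queue [D, A]
Visit D → queue [A]
Visit A → queue []

F -> Q -> E -> I -> O -> K -> B -> J -> G -> L -> P -> M -> C -> H -> N -> D -> A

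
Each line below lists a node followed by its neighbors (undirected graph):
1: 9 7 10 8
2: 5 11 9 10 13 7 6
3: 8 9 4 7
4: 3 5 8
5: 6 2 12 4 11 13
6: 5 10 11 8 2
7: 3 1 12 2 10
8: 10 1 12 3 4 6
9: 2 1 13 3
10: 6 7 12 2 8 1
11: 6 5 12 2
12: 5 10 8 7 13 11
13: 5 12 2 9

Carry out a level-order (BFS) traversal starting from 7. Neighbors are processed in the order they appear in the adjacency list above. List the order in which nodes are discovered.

7, 3, 1, 12, 2, 10, 8, 9, 4, 5, 13, 11, 6

Visit 7; enqueue 3, 1, 12, 2, 10 → queue [3, 1, 12, 2, 10]
Visit 3; enqueue 8, 9, 4 → queue [1, 12, 2, 10, 8, 9, 4]
Visit 1 → queue [12, 2, 10, 8, 9, 4]
Visit 12; enqueue 5, 13, 11 → queue [2, 10, 8, 9, 4, 5, 13, 11]
Visit 2; enqueue 6 → queue [10, 8, 9, 4, 5, 13, 11, 6]
Visit 10 → queue [8, 9, 4, 5, 13, 11, 6]
Visit 8 → queue [9, 4, 5, 13, 11, 6]
Visit 9 → queue [4, 5, 13, 11, 6]
Visit 4 → queue [5, 13, 11, 6]
Visit 5 → queue [13, 11, 6]
Visit 13 → queue [11, 6]
Visit 11 → queue [6]
Visit 6 → queue []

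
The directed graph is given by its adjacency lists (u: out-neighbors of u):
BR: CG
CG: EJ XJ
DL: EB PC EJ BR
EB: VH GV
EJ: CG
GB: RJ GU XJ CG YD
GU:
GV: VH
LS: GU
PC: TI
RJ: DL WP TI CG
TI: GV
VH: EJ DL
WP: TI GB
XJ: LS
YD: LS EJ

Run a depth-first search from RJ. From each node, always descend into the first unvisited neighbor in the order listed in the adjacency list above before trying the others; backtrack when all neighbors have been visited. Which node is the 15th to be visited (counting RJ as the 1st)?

GB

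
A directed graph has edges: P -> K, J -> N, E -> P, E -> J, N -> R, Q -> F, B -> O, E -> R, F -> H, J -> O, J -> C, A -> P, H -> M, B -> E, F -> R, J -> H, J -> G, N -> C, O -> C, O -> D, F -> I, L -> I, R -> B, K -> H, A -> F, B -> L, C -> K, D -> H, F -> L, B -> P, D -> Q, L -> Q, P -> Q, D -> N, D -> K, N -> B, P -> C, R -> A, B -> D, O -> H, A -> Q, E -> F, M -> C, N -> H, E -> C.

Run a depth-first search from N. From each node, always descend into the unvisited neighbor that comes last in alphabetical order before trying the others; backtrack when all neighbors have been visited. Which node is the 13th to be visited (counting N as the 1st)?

Visit N
N → R
R → B
B → P
P → Q
Q → F
F → L
L → I
F → H
H → M
M → C
C → K
B → O
O → D
B → E
E → J
J → G
R → A

Visit order: N, R, B, P, Q, F, L, I, H, M, C, K, O, D, E, J, G, A

O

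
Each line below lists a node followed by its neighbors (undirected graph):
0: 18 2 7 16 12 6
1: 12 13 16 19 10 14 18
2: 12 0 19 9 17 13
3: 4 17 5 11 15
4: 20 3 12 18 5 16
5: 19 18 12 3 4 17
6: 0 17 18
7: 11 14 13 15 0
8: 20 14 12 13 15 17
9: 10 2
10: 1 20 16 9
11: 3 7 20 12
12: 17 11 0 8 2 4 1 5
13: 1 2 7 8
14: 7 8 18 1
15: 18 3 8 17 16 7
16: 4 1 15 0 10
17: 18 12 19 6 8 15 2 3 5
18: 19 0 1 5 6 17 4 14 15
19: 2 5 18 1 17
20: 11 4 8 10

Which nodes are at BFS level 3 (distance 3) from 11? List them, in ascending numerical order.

Level 0: 11
Level 1: 3, 7, 12, 20
Level 2: 0, 1, 2, 4, 5, 8, 10, 13, 14, 15, 17
Level 3: 6, 9, 16, 18, 19

6, 9, 16, 18, 19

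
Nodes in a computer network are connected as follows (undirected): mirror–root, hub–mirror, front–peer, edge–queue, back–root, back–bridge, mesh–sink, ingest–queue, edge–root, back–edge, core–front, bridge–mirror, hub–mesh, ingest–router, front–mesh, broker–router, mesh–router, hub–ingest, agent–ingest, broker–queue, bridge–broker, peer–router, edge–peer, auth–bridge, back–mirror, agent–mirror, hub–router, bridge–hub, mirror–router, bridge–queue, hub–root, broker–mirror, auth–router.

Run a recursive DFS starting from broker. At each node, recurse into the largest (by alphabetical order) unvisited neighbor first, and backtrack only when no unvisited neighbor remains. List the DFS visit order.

broker router peer front mesh sink hub root mirror bridge queue ingest agent edge back auth core

Visit broker
broker → router
router → peer
peer → front
front → mesh
mesh → sink
mesh → hub
hub → root
root → mirror
mirror → bridge
bridge → queue
queue → ingest
ingest → agent
queue → edge
edge → back
bridge → auth
front → core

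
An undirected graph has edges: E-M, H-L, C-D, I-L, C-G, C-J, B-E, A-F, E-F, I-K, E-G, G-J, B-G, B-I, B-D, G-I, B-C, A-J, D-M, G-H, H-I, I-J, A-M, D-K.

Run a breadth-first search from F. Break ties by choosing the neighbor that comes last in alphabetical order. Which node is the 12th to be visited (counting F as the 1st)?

K

Visit F; enqueue E, A → queue [E, A]
Visit E; enqueue M, G, B → queue [A, M, G, B]
Visit A; enqueue J → queue [M, G, B, J]
Visit M; enqueue D → queue [G, B, J, D]
Visit G; enqueue I, H, C → queue [B, J, D, I, H, C]
Visit B → queue [J, D, I, H, C]
Visit J → queue [D, I, H, C]
Visit D; enqueue K → queue [I, H, C, K]
Visit I; enqueue L → queue [H, C, K, L]
Visit H → queue [C, K, L]
Visit C → queue [K, L]
Visit K → queue [L]
Visit L → queue []

Visit order: F, E, A, M, G, B, J, D, I, H, C, K, L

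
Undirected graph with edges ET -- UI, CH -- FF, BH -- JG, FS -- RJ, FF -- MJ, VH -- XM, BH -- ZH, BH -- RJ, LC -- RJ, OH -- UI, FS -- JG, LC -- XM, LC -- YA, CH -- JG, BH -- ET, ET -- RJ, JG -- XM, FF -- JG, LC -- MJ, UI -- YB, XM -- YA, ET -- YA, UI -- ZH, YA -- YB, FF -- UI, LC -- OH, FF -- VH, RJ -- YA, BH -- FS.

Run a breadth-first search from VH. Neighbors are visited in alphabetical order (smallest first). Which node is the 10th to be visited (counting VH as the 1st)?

BH

Visit VH; enqueue FF, XM → queue [FF, XM]
Visit FF; enqueue CH, JG, MJ, UI → queue [XM, CH, JG, MJ, UI]
Visit XM; enqueue LC, YA → queue [CH, JG, MJ, UI, LC, YA]
Visit CH → queue [JG, MJ, UI, LC, YA]
Visit JG; enqueue BH, FS → queue [MJ, UI, LC, YA, BH, FS]
Visit MJ → queue [UI, LC, YA, BH, FS]
Visit UI; enqueue ET, OH, YB, ZH → queue [LC, YA, BH, FS, ET, OH, YB, ZH]
Visit LC; enqueue RJ → queue [YA, BH, FS, ET, OH, YB, ZH, RJ]
Visit YA → queue [BH, FS, ET, OH, YB, ZH, RJ]
Visit BH → queue [FS, ET, OH, YB, ZH, RJ]
Visit FS → queue [ET, OH, YB, ZH, RJ]
Visit ET → queue [OH, YB, ZH, RJ]
Visit OH → queue [YB, ZH, RJ]
Visit YB → queue [ZH, RJ]
Visit ZH → queue [RJ]
Visit RJ → queue []

Visit order: VH, FF, XM, CH, JG, MJ, UI, LC, YA, BH, FS, ET, OH, YB, ZH, RJ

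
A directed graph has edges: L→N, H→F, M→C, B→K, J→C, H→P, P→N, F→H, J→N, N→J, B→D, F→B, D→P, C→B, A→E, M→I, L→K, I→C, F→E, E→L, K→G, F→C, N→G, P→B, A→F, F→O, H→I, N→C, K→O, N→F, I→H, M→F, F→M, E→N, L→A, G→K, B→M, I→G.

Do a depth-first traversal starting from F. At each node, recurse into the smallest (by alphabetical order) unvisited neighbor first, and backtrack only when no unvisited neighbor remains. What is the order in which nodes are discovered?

Visit F
F → B
B → D
D → P
P → N
N → C
N → G
G → K
K → O
N → J
B → M
M → I
I → H
F → E
E → L
L → A

F → B → D → P → N → C → G → K → O → J → M → I → H → E → L → A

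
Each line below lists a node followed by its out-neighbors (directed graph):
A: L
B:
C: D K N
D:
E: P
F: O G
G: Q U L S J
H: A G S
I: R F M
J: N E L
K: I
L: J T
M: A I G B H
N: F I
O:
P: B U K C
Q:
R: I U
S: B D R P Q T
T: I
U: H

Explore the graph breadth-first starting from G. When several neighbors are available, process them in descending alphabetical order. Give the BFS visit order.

Visit G; enqueue U, S, Q, L, J → queue [U, S, Q, L, J]
Visit U; enqueue H → queue [S, Q, L, J, H]
Visit S; enqueue T, R, P, D, B → queue [Q, L, J, H, T, R, P, D, B]
Visit Q → queue [L, J, H, T, R, P, D, B]
Visit L → queue [J, H, T, R, P, D, B]
Visit J; enqueue N, E → queue [H, T, R, P, D, B, N, E]
Visit H; enqueue A → queue [T, R, P, D, B, N, E, A]
Visit T; enqueue I → queue [R, P, D, B, N, E, A, I]
Visit R → queue [P, D, B, N, E, A, I]
Visit P; enqueue K, C → queue [D, B, N, E, A, I, K, C]
Visit D → queue [B, N, E, A, I, K, C]
Visit B → queue [N, E, A, I, K, C]
Visit N; enqueue F → queue [E, A, I, K, C, F]
Visit E → queue [A, I, K, C, F]
Visit A → queue [I, K, C, F]
Visit I; enqueue M → queue [K, C, F, M]
Visit K → queue [C, F, M]
Visit C → queue [F, M]
Visit F; enqueue O → queue [M, O]
Visit M → queue [O]
Visit O → queue []

G, U, S, Q, L, J, H, T, R, P, D, B, N, E, A, I, K, C, F, M, O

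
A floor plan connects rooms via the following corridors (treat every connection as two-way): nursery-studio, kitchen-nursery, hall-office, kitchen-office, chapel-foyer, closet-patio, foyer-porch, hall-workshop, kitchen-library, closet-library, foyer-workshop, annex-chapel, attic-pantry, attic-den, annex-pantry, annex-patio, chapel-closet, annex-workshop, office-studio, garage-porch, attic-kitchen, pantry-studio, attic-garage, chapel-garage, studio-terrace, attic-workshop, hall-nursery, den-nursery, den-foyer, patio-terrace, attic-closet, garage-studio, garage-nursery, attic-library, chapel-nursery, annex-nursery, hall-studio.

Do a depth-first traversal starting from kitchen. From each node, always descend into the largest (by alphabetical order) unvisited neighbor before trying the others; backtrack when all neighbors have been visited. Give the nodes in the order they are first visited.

Visit kitchen
kitchen → office
office → studio
studio → terrace
terrace → patio
patio → closet
closet → library
library → attic
attic → workshop
workshop → hall
hall → nursery
nursery → garage
garage → porch
porch → foyer
foyer → den
foyer → chapel
chapel → annex
annex → pantry

kitchen, office, studio, terrace, patio, closet, library, attic, workshop, hall, nursery, garage, porch, foyer, den, chapel, annex, pantry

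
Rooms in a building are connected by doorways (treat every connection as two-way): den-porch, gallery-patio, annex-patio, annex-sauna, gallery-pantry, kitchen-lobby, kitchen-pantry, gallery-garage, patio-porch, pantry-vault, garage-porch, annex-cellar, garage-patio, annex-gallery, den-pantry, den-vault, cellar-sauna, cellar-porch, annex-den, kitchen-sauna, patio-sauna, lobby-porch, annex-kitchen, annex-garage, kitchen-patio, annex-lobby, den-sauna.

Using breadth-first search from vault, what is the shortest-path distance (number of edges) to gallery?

2

Level 0: vault
Level 1: den, pantry
Level 2: annex, gallery, kitchen, porch, sauna
Level 3: cellar, garage, lobby, patio
gallery first appears at level 2.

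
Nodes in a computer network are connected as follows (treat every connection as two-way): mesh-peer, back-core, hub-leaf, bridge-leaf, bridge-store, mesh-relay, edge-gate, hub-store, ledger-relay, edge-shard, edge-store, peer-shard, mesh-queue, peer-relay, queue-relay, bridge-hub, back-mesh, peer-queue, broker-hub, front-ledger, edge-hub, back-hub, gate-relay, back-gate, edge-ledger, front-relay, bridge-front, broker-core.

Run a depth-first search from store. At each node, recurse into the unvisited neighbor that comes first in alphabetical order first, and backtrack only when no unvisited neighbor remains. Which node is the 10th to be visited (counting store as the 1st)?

Visit store
store → bridge
bridge → front
front → ledger
ledger → edge
edge → gate
gate → back
back → core
core → broker
broker → hub
hub → leaf
back → mesh
mesh → peer
peer → queue
queue → relay
peer → shard

Visit order: store, bridge, front, ledger, edge, gate, back, core, broker, hub, leaf, mesh, peer, queue, relay, shard

hub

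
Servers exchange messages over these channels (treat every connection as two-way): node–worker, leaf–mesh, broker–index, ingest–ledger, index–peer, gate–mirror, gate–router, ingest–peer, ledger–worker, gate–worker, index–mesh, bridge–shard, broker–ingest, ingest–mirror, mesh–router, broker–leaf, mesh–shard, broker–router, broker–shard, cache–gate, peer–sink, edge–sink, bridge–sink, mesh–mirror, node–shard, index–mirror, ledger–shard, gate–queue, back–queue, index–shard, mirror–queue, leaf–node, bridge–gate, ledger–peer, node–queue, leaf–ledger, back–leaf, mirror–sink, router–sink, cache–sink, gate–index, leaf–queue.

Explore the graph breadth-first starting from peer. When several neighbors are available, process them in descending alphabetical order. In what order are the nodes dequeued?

Visit peer; enqueue sink, ledger, ingest, index → queue [sink, ledger, ingest, index]
Visit sink; enqueue router, mirror, edge, cache, bridge → queue [ledger, ingest, index, router, mirror, edge, cache, bridge]
Visit ledger; enqueue worker, shard, leaf → queue [ingest, index, router, mirror, edge, cache, bridge, worker, shard, leaf]
Visit ingest; enqueue broker → queue [index, router, mirror, edge, cache, bridge, worker, shard, leaf, broker]
Visit index; enqueue mesh, gate → queue [router, mirror, edge, cache, bridge, worker, shard, leaf, broker, mesh, gate]
Visit router → queue [mirror, edge, cache, bridge, worker, shard, leaf, broker, mesh, gate]
Visit mirror; enqueue queue → queue [edge, cache, bridge, worker, shard, leaf, broker, mesh, gate, queue]
Visit edge → queue [cache, bridge, worker, shard, leaf, broker, mesh, gate, queue]
Visit cache → queue [bridge, worker, shard, leaf, broker, mesh, gate, queue]
Visit bridge → queue [worker, shard, leaf, broker, mesh, gate, queue]
Visit worker; enqueue node → queue [shard, leaf, broker, mesh, gate, queue, node]
Visit shard → queue [leaf, broker, mesh, gate, queue, node]
Visit leaf; enqueue back → queue [broker, mesh, gate, queue, node, back]
Visit broker → queue [mesh, gate, queue, node, back]
Visit mesh → queue [gate, queue, node, back]
Visit gate → queue [queue, node, back]
Visit queue → queue [node, back]
Visit node → queue [back]
Visit back → queue []

peer, sink, ledger, ingest, index, router, mirror, edge, cache, bridge, worker, shard, leaf, broker, mesh, gate, queue, node, back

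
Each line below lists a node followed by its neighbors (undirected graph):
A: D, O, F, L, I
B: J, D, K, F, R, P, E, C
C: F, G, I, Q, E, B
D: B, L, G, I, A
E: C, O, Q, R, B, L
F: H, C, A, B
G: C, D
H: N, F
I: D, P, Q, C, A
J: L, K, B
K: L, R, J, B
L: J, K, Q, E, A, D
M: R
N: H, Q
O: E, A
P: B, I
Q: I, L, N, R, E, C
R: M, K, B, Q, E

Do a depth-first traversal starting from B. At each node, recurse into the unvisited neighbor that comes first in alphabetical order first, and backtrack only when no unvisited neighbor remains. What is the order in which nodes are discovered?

Visit B
B → C
C → E
E → L
L → A
A → D
D → G
D → I
I → P
I → Q
Q → N
N → H
H → F
Q → R
R → K
K → J
R → M
A → O

B, C, E, L, A, D, G, I, P, Q, N, H, F, R, K, J, M, O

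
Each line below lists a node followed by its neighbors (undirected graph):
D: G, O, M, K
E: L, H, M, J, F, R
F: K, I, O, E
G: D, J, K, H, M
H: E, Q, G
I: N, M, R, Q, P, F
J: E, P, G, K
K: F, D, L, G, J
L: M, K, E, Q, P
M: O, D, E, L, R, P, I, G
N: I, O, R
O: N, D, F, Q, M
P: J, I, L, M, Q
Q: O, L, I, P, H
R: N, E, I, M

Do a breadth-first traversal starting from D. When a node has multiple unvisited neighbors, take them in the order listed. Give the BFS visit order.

Visit D; enqueue G, O, M, K → queue [G, O, M, K]
Visit G; enqueue J, H → queue [O, M, K, J, H]
Visit O; enqueue N, F, Q → queue [M, K, J, H, N, F, Q]
Visit M; enqueue E, L, R, P, I → queue [K, J, H, N, F, Q, E, L, R, P, I]
Visit K → queue [J, H, N, F, Q, E, L, R, P, I]
Visit J → queue [H, N, F, Q, E, L, R, P, I]
Visit H → queue [N, F, Q, E, L, R, P, I]
Visit N → queue [F, Q, E, L, R, P, I]
Visit F → queue [Q, E, L, R, P, I]
Visit Q → queue [E, L, R, P, I]
Visit E → queue [L, R, P, I]
Visit L → queue [R, P, I]
Visit R → queue [P, I]
Visit P → queue [I]
Visit I → queue []

D -> G -> O -> M -> K -> J -> H -> N -> F -> Q -> E -> L -> R -> P -> I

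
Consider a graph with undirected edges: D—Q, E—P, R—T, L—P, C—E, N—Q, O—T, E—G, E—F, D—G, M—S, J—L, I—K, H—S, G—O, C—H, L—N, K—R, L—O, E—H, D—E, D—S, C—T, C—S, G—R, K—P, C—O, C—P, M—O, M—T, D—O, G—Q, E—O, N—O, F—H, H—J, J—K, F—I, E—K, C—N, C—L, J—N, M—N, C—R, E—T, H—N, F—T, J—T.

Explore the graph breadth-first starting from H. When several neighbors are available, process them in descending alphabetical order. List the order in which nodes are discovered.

Visit H; enqueue S, N, J, F, E, C → queue [S, N, J, F, E, C]
Visit S; enqueue M, D → queue [N, J, F, E, C, M, D]
Visit N; enqueue Q, O, L → queue [J, F, E, C, M, D, Q, O, L]
Visit J; enqueue T, K → queue [F, E, C, M, D, Q, O, L, T, K]
Visit F; enqueue I → queue [E, C, M, D, Q, O, L, T, K, I]
Visit E; enqueue P, G → queue [C, M, D, Q, O, L, T, K, I, P, G]
Visit C; enqueue R → queue [M, D, Q, O, L, T, K, I, P, G, R]
Visit M → queue [D, Q, O, L, T, K, I, P, G, R]
Visit D → queue [Q, O, L, T, K, I, P, G, R]
Visit Q → queue [O, L, T, K, I, P, G, R]
Visit O → queue [L, T, K, I, P, G, R]
Visit L → queue [T, K, I, P, G, R]
Visit T → queue [K, I, P, G, R]
Visit K → queue [I, P, G, R]
Visit I → queue [P, G, R]
Visit P → queue [G, R]
Visit G → queue [R]
Visit R → queue []

H -> S -> N -> J -> F -> E -> C -> M -> D -> Q -> O -> L -> T -> K -> I -> P -> G -> R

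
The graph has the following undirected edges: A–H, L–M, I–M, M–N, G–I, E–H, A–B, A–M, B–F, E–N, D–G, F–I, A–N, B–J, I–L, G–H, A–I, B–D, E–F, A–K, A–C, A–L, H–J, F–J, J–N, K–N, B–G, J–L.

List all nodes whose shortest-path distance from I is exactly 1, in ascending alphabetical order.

A, F, G, L, M

Level 0: I
Level 1: A, F, G, L, M
Level 2: B, C, D, E, H, J, K, N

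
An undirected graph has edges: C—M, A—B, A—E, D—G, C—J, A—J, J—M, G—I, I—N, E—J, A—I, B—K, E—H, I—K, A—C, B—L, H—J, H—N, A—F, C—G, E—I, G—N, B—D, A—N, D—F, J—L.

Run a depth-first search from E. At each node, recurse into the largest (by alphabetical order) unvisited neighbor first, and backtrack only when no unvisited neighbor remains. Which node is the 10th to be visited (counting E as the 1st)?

L

Visit E
E → J
J → M
M → C
C → G
G → N
N → I
I → K
K → B
B → L
B → D
D → F
F → A
N → H

Visit order: E, J, M, C, G, N, I, K, B, L, D, F, A, H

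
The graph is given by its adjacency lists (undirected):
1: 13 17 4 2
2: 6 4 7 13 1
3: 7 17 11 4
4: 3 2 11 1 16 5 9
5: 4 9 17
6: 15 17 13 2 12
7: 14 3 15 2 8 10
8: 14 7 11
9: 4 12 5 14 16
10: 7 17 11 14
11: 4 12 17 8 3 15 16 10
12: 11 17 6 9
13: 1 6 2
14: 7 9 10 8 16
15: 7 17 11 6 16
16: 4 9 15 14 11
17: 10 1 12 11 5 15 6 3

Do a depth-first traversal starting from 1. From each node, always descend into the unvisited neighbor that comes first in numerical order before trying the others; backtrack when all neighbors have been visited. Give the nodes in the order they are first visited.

1, 2, 4, 3, 7, 8, 11, 10, 14, 9, 5, 17, 6, 12, 13, 15, 16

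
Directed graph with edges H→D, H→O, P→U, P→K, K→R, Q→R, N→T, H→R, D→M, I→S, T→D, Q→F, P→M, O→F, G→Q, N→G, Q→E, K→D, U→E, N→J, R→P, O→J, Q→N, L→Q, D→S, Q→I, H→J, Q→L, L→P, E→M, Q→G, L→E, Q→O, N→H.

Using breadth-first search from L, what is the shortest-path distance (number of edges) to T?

3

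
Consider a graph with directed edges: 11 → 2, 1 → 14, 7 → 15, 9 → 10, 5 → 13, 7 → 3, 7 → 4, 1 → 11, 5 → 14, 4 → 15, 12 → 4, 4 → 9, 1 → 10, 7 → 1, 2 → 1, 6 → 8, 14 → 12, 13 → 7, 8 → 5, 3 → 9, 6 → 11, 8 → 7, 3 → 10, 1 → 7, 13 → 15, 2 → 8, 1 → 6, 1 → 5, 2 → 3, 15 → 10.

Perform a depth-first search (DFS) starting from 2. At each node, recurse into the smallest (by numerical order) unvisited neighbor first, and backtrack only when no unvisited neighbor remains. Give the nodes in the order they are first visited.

2 → 1 → 5 → 13 → 7 → 3 → 9 → 10 → 4 → 15 → 14 → 12 → 6 → 8 → 11

Visit 2
2 → 1
1 → 5
5 → 13
13 → 7
7 → 3
3 → 9
9 → 10
7 → 4
4 → 15
5 → 14
14 → 12
1 → 6
6 → 8
6 → 11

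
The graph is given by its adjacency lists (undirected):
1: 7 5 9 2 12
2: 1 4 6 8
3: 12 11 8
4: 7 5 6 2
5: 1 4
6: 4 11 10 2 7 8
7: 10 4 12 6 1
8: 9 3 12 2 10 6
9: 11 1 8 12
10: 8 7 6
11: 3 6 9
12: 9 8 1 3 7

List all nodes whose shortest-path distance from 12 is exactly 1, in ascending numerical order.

1, 3, 7, 8, 9

Level 0: 12
Level 1: 1, 3, 7, 8, 9
Level 2: 2, 4, 5, 6, 10, 11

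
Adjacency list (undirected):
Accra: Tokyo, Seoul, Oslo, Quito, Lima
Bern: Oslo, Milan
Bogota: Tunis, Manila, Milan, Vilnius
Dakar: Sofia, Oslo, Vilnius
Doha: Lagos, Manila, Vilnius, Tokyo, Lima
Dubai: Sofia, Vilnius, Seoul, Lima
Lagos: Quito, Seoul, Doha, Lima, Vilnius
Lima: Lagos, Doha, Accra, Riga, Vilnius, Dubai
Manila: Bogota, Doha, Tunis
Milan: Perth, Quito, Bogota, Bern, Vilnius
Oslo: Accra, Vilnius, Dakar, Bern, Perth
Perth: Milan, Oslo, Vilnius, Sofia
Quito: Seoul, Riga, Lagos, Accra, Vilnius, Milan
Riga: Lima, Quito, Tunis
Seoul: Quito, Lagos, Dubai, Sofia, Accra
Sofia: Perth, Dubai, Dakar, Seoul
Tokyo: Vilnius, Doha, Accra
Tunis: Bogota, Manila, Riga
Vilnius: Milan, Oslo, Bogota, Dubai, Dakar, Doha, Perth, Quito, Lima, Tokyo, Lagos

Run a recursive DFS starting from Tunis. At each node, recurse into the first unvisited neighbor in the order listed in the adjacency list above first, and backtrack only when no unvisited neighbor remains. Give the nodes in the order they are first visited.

Tunis -> Bogota -> Manila -> Doha -> Lagos -> Quito -> Seoul -> Dubai -> Sofia -> Perth -> Milan -> Bern -> Oslo -> Accra -> Tokyo -> Vilnius -> Dakar -> Lima -> Riga

Visit Tunis
Tunis → Bogota
Bogota → Manila
Manila → Doha
Doha → Lagos
Lagos → Quito
Quito → Seoul
Seoul → Dubai
Dubai → Sofia
Sofia → Perth
Perth → Milan
Milan → Bern
Bern → Oslo
Oslo → Accra
Accra → Tokyo
Tokyo → Vilnius
Vilnius → Dakar
Vilnius → Lima
Lima → Riga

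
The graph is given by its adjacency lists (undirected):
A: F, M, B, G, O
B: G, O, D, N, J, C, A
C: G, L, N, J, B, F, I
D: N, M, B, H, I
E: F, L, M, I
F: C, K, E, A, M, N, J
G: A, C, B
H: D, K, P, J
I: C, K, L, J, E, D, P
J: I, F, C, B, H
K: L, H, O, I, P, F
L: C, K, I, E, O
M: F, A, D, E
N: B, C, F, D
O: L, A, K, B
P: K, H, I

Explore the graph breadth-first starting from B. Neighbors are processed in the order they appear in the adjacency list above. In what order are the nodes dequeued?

Visit B; enqueue G, O, D, N, J, C, A → queue [G, O, D, N, J, C, A]
Visit G → queue [O, D, N, J, C, A]
Visit O; enqueue L, K → queue [D, N, J, C, A, L, K]
Visit D; enqueue M, H, I → queue [N, J, C, A, L, K, M, H, I]
Visit N; enqueue F → queue [J, C, A, L, K, M, H, I, F]
Visit J → queue [C, A, L, K, M, H, I, F]
Visit C → queue [A, L, K, M, H, I, F]
Visit A → queue [L, K, M, H, I, F]
Visit L; enqueue E → queue [K, M, H, I, F, E]
Visit K; enqueue P → queue [M, H, I, F, E, P]
Visit M → queue [H, I, F, E, P]
Visit H → queue [I, F, E, P]
Visit I → queue [F, E, P]
Visit F → queue [E, P]
Visit E → queue [P]
Visit P → queue []

B G O D N J C A L K M H I F E P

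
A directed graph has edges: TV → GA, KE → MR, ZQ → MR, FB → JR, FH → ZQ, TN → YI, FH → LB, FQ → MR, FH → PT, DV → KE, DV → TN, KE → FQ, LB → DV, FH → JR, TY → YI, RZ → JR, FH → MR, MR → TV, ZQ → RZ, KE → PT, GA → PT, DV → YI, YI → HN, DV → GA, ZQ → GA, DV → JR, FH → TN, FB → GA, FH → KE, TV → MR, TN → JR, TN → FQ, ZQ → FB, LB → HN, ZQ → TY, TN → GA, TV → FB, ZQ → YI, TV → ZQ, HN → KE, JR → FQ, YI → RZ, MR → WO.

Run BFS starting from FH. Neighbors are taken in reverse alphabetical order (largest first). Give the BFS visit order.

Visit FH; enqueue ZQ, TN, PT, MR, LB, KE, JR → queue [ZQ, TN, PT, MR, LB, KE, JR]
Visit ZQ; enqueue YI, TY, RZ, GA, FB → queue [TN, PT, MR, LB, KE, JR, YI, TY, RZ, GA, FB]
Visit TN; enqueue FQ → queue [PT, MR, LB, KE, JR, YI, TY, RZ, GA, FB, FQ]
Visit PT → queue [MR, LB, KE, JR, YI, TY, RZ, GA, FB, FQ]
Visit MR; enqueue WO, TV → queue [LB, KE, JR, YI, TY, RZ, GA, FB, FQ, WO, TV]
Visit LB; enqueue HN, DV → queue [KE, JR, YI, TY, RZ, GA, FB, FQ, WO, TV, HN, DV]
Visit KE → queue [JR, YI, TY, RZ, GA, FB, FQ, WO, TV, HN, DV]
Visit JR → queue [YI, TY, RZ, GA, FB, FQ, WO, TV, HN, DV]
Visit YI → queue [TY, RZ, GA, FB, FQ, WO, TV, HN, DV]
Visit TY → queue [RZ, GA, FB, FQ, WO, TV, HN, DV]
Visit RZ → queue [GA, FB, FQ, WO, TV, HN, DV]
Visit GA → queue [FB, FQ, WO, TV, HN, DV]
Visit FB → queue [FQ, WO, TV, HN, DV]
Visit FQ → queue [WO, TV, HN, DV]
Visit WO → queue [TV, HN, DV]
Visit TV → queue [HN, DV]
Visit HN → queue [DV]
Visit DV → queue []

FH → ZQ → TN → PT → MR → LB → KE → JR → YI → TY → RZ → GA → FB → FQ → WO → TV → HN → DV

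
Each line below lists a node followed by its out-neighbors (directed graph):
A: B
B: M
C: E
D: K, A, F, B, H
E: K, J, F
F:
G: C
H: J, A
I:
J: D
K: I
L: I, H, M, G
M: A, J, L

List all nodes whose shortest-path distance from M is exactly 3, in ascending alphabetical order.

C, F, K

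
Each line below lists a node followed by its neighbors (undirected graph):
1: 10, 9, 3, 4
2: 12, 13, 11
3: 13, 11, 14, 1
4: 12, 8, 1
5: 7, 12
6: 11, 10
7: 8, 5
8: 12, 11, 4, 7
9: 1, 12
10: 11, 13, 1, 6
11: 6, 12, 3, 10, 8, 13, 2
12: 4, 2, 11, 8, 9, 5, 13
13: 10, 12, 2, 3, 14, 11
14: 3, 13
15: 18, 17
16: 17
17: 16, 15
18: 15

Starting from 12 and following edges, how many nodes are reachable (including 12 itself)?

BFS from 12 visits: 12, 4, 2, 11, 8, 9, 5, 13, 1, 6, 3, 10, 7, 14
Reachable nodes: 14 of 18 total.

14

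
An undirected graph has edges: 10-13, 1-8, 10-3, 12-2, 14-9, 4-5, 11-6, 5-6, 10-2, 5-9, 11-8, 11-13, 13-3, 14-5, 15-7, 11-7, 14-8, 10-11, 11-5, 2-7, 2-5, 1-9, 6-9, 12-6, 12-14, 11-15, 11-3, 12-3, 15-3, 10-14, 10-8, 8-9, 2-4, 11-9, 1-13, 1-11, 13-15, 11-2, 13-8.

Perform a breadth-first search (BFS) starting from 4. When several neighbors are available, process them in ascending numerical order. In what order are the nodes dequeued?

Visit 4; enqueue 2, 5 → queue [2, 5]
Visit 2; enqueue 7, 10, 11, 12 → queue [5, 7, 10, 11, 12]
Visit 5; enqueue 6, 9, 14 → queue [7, 10, 11, 12, 6, 9, 14]
Visit 7; enqueue 15 → queue [10, 11, 12, 6, 9, 14, 15]
Visit 10; enqueue 3, 8, 13 → queue [11, 12, 6, 9, 14, 15, 3, 8, 13]
Visit 11; enqueue 1 → queue [12, 6, 9, 14, 15, 3, 8, 13, 1]
Visit 12 → queue [6, 9, 14, 15, 3, 8, 13, 1]
Visit 6 → queue [9, 14, 15, 3, 8, 13, 1]
Visit 9 → queue [14, 15, 3, 8, 13, 1]
Visit 14 → queue [15, 3, 8, 13, 1]
Visit 15 → queue [3, 8, 13, 1]
Visit 3 → queue [8, 13, 1]
Visit 8 → queue [13, 1]
Visit 13 → queue [1]
Visit 1 → queue []

4 → 2 → 5 → 7 → 10 → 11 → 12 → 6 → 9 → 14 → 15 → 3 → 8 → 13 → 1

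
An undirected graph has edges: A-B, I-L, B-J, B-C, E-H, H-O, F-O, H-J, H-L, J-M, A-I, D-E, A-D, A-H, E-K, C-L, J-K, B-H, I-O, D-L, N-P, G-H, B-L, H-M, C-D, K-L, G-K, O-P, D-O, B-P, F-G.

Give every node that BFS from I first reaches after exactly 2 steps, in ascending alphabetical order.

B, C, D, F, H, K, P

Level 0: I
Level 1: A, L, O
Level 2: B, C, D, F, H, K, P
Level 3: E, G, J, M, N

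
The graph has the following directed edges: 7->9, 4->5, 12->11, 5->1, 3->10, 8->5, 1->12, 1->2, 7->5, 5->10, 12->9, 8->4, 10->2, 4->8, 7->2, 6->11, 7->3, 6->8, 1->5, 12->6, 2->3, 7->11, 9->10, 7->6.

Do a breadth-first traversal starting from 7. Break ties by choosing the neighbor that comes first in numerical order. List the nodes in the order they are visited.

7 2 3 5 6 9 11 10 1 8 12 4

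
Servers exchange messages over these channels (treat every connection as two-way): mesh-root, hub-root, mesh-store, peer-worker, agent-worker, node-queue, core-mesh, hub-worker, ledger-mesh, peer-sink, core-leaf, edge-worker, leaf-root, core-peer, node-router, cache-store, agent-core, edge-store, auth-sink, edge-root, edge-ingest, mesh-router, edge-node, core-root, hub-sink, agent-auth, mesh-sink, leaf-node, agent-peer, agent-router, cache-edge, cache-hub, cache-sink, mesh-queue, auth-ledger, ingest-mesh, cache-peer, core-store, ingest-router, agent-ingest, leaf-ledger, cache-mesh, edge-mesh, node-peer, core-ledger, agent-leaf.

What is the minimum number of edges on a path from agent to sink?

Level 0: agent
Level 1: auth, core, ingest, leaf, peer, router, worker
Level 2: cache, edge, hub, ledger, mesh, node, root, sink, store
Level 3: queue
sink first appears at level 2.

2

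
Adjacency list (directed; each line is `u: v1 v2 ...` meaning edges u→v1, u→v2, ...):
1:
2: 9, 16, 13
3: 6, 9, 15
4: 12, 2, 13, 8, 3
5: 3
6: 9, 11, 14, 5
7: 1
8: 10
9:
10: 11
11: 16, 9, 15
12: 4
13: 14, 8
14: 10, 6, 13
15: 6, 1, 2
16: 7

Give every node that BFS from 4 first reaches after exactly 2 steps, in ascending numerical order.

Level 0: 4
Level 1: 2, 3, 8, 12, 13
Level 2: 6, 9, 10, 14, 15, 16
Level 3: 1, 5, 7, 11

6, 9, 10, 14, 15, 16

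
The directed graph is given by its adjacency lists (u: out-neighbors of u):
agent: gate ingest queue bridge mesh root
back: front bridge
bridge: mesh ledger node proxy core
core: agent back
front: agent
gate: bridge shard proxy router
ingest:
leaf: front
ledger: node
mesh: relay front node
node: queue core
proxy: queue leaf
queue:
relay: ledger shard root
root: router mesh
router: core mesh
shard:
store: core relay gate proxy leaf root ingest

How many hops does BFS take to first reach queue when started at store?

2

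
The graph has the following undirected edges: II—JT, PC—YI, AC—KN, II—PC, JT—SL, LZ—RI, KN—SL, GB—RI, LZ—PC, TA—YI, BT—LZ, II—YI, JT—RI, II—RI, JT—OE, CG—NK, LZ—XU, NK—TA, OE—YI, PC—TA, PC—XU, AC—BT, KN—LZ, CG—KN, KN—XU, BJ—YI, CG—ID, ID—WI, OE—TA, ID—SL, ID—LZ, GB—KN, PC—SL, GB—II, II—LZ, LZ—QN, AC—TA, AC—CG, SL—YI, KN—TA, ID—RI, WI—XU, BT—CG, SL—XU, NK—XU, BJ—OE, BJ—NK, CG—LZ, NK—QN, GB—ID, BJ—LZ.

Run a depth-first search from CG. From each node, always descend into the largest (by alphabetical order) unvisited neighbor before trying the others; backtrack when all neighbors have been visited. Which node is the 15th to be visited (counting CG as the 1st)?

II

Visit CG
CG → NK
NK → XU
XU → WI
WI → ID
ID → SL
SL → YI
YI → TA
TA → PC
PC → LZ
LZ → RI
RI → JT
JT → OE
OE → BJ
JT → II
II → GB
GB → KN
KN → AC
AC → BT
LZ → QN

Visit order: CG, NK, XU, WI, ID, SL, YI, TA, PC, LZ, RI, JT, OE, BJ, II, GB, KN, AC, BT, QN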